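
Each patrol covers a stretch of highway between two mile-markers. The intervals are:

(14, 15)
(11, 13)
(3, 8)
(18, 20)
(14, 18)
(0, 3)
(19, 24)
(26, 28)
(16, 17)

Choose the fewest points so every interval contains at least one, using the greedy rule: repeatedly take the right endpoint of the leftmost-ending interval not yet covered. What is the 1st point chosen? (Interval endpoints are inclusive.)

Sorted: [0,3] [3,8] [11,13] [14,15] [16,17] [14,18] [18,20] [19,24] [26,28]
{[0,3],[3,8]} hit by 3; {[11,13]} hit by 13; {[14,15]} hit by 15; {[16,17],[14,18]} hit by 17; {[18,20],[19,24]} hit by 20; {[26,28]} hit by 28.
Points: 3, 13, 15, 17, 20, 28 (6 total).

3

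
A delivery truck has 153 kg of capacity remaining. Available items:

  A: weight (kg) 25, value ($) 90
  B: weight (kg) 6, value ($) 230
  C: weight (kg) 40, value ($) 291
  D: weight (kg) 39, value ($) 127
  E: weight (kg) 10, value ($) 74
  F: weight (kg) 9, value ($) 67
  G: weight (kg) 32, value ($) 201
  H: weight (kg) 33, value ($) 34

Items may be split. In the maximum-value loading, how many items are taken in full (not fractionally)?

Greedy by value/weight ratio, highest first.
Order: B (230/6=38.33) > F (67/9=7.44) > E (74/10=7.40) > C (291/40=7.28) > G (201/32=6.28) > A (90/25=3.60) > D (127/39=3.26) > H (34/33=1.03)
Fill: take B (6 @ 230) → take F (9 @ 67) → take E (10 @ 74) → take C (40 @ 291) → take G (32 @ 201) → take A (25 @ 90) → take 31/39 of D → 100.95; 153/153 used.
6 item(s) taken whole; one partial (take 31/39 of D).

6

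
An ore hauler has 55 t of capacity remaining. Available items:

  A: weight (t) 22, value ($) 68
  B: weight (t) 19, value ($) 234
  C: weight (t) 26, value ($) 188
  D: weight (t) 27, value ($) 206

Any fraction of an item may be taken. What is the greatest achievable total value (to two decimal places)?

Sort by value per unit weight and fill in that order.
Order: B (234/19=12.32) > D (206/27=7.63) > C (188/26=7.23) > A (68/22=3.09)
Fill: take B (19 @ 234) → take D (27 @ 206) → take 9/26 of C → 65.08; 55/55 used.
Total value = 505.08

505.08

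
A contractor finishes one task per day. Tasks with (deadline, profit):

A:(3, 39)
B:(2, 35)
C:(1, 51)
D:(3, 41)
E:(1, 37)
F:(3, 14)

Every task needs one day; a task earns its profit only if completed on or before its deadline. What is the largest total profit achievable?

By profit: C(d1,51), D(d3,41), A(d3,39), E(d1,37), B(d2,35), F(d3,14)
C→slot 1; D→slot 3; A→slot 2; E skipped; B skipped; F skipped.
Profit = 51 + 39 + 41 = 131

131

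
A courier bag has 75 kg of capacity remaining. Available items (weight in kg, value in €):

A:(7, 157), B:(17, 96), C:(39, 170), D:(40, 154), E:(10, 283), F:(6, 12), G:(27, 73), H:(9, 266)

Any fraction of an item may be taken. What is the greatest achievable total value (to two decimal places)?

941.49

Order: H (266/9=29.56) > E (283/10=28.30) > A (157/7=22.43) > B (96/17=5.65) > C (170/39=4.36) > D (154/40=3.85) > G (73/27=2.70) > F (12/6=2.00)
Fill: take H (9 @ 266) → take E (10 @ 283) → take A (7 @ 157) → take B (17 @ 96) → take 32/39 of C → 139.49; 75/75 used.
Total value = 941.49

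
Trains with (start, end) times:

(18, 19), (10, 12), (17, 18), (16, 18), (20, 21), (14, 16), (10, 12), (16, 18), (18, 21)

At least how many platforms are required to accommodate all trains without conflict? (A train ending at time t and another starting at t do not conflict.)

3

Count concurrent intervals with a sweep; the peak is the room count.
Events (time:±→running): 10:+→1 10:+→2 12:-→1 12:-→0 14:+→1 16:-→0 16:+→1 16:+→2 17:+→3 … peak 3.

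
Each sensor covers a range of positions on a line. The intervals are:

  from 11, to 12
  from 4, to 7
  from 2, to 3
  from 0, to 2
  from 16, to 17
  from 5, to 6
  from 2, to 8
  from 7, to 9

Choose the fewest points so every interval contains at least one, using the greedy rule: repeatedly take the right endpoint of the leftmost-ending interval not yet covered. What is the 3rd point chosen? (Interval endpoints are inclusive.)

Sort by right endpoint; whenever an interval is uncovered, place a point at its right end.
Sorted: [0,2] [2,3] [5,6] [4,7] [2,8] [7,9] [11,12] [16,17]
{[0,2],[2,3]} hit by 2; {[5,6],[4,7],[2,8]} hit by 6; {[7,9]} hit by 9; {[11,12]} hit by 12; {[16,17]} hit by 17.
Points: 2, 6, 9, 12, 17 (5 total).

9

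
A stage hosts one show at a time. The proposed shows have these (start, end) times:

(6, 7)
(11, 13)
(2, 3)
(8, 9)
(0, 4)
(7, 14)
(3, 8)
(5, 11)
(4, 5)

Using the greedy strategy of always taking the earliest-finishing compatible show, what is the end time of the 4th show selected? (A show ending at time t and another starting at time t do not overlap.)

Sort by end time and greedily take each interval whose start is ≥ the last chosen end.
Sorted by end: (2,3)  (0,4)  (4,5)  (6,7)  (3,8)  (8,9)  (5,11)  (11,13)  (7,14)
take (2,3); take (4,5); take (6,7); take (8,9); skip (5,11); take (11,13).
Selected: (2,3) (4,5) (6,7) (8,9) (11,13)

9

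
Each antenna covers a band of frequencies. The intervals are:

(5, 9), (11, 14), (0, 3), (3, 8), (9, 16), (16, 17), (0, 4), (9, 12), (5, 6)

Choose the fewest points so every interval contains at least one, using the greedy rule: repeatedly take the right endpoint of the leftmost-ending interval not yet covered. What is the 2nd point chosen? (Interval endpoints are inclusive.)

6

By right end: [0,3]  [0,4]  [5,6]  [3,8]  [5,9]  [9,12]  [11,14]  [9,16]  [16,17]
[0,3] uncovered → point at 3; [5,6] uncovered → point at 6; [9,12] uncovered → point at 12; [16,17] uncovered → point at 17.
Points: 3, 6, 12, 17 (4 total).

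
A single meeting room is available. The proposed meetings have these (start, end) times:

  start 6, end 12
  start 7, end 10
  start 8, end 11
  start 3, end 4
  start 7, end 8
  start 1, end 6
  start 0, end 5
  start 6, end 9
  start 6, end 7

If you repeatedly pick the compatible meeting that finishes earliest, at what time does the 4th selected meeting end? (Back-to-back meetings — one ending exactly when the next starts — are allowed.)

11

Sorted by end: (3,4)  (0,5)  (1,6)  (6,7)  (7,8)  (6,9)  (7,10)  (8,11)  (6,12)
take (3,4); skip (1,6); take (6,7); take (7,8); take (8,11).
Selected: (3,4) (6,7) (7,8) (8,11)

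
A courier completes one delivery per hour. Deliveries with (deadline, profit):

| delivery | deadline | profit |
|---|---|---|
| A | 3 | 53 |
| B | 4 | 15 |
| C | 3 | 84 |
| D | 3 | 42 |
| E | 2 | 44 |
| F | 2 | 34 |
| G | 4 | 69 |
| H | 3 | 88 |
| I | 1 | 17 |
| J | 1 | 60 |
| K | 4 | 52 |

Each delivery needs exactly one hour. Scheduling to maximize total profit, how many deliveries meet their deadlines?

4

By profit: H(d3,88), C(d3,84), G(d4,69), J(d1,60), A(d3,53), K(d4,52), E(d2,44), D(d3,42), F(d2,34), I(d1,17), B(d4,15)
H→slot 3; C→slot 2; G→slot 4; J→slot 1; A skipped; K skipped; E skipped; D skipped; F skipped; I skipped; B skipped.
4 of 11 scheduled.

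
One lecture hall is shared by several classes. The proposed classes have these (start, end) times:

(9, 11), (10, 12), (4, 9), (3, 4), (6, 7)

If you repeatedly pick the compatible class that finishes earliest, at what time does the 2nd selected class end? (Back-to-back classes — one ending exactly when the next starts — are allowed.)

By end time: (3,4), (6,7), (4,9), (9,11), (10,12).
Pick (3,4); next start ≥ 4 → (6,7); next start ≥ 7 → (9,11).
Selected: (3,4) (6,7) (9,11)

7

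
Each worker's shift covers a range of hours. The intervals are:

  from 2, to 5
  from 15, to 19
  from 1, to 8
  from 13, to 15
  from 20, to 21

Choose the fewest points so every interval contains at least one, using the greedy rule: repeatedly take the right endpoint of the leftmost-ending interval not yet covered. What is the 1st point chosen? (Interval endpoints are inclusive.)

5

Sorted: [2,5] [1,8] [13,15] [15,19] [20,21]
{[2,5],[1,8]} hit by 5; {[13,15],[15,19]} hit by 15; {[20,21]} hit by 21.
Points: 5, 15, 21 (3 total).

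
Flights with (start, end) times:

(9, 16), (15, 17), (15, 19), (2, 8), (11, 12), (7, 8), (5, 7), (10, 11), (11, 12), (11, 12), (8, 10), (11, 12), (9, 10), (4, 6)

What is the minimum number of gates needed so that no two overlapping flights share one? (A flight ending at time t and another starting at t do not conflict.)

5

Events (time:±→running): 2:+→1 4:+→2 5:+→3 6:-→2 7:-→1 7:+→2 8:-→1 8:-→0 8:+→1 9:+→2 9:+→3 10:-→2 10:-→1 10:+→2 11:-→1 11:+→2 11:+→3 11:+→4 11:+→5 … peak 5.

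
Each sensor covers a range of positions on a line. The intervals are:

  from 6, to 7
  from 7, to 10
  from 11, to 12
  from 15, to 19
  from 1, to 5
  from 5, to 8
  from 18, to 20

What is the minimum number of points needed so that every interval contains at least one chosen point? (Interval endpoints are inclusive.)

4

By right end: [1,5]  [6,7]  [5,8]  [7,10]  [11,12]  [15,19]  [18,20]
[1,5] uncovered → point at 5; [6,7] uncovered → point at 7; [11,12] uncovered → point at 12; [15,19] uncovered → point at 19.
Points: 5, 7, 12, 19 (4 total).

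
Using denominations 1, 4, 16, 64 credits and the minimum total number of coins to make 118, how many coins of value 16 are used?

Greedy: take as many of the largest coin as possible, then repeat with the remainder.
118 − 1×64→54 − 3×16→6 − 1×4→2 − 2×1→0
Count of 16: 3

3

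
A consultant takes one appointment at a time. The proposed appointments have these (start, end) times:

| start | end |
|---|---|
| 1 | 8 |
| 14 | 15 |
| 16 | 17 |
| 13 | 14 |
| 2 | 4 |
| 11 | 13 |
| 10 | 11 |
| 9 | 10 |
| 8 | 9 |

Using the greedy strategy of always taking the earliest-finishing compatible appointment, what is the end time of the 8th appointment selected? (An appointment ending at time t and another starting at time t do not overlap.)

17

By end time: (2,4), (1,8), (8,9), (9,10), (10,11), (11,13), (13,14), (14,15), (16,17).
Pick (2,4); next start ≥ 4 → (8,9); next start ≥ 9 → (9,10); next start ≥ 10 → (10,11); next start ≥ 11 → (11,13); next start ≥ 13 → (13,14); next start ≥ 14 → (14,15); next start ≥ 15 → (16,17).
Selected: (2,4) (8,9) (9,10) (10,11) (11,13) (13,14) (14,15) (16,17)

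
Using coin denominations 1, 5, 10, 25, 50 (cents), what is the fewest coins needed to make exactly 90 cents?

4

Greedy: take as many of the largest coin as possible, then repeat with the remainder.
90 = 1×50 + 1×25 + 1×10 + 1×5
Total coins = 1 + 1 + 1 + 1 = 4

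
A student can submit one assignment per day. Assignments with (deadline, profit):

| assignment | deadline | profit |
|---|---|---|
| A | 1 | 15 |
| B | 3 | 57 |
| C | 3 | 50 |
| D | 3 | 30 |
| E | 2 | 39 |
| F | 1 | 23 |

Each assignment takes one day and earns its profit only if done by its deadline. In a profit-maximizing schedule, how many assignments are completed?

By profit: B(d3,57), C(d3,50), E(d2,39), D(d3,30), F(d1,23), A(d1,15)
B→slot 3; C→slot 2; E→slot 1; D skipped; F skipped; A skipped.
3 of 6 scheduled.

3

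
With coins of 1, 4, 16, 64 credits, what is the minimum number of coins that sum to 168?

6

168 − 2×64→40 − 2×16→8 − 2×4→0
Total coins = 2 + 2 + 2 = 6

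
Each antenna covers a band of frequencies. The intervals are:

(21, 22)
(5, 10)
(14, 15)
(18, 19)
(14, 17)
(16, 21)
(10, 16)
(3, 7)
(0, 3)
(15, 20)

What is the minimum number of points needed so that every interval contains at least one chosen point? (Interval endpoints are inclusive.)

Process intervals by earliest right end; each time one isn't hit yet, stab at its right endpoint.
By right end: [0,3]  [3,7]  [5,10]  [14,15]  [10,16]  [14,17]  [18,19]  [15,20]  [16,21]  [21,22]
[0,3] uncovered → point at 3; [5,10] uncovered → point at 10; [14,15] uncovered → point at 15; [18,19] uncovered → point at 19; [21,22] uncovered → point at 22.
Points: 3, 10, 15, 19, 22 (5 total).

5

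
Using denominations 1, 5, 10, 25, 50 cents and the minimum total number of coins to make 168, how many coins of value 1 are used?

3

168 − 3×50→18 − 1×10→8 − 1×5→3 − 3×1→0
Count of 1: 3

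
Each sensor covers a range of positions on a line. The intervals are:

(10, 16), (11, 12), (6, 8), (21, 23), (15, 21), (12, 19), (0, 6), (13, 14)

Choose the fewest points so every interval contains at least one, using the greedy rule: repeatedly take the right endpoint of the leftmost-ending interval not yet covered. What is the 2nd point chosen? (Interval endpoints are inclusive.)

12

Sorted: [0,6] [6,8] [11,12] [13,14] [10,16] [12,19] [15,21] [21,23]
{[0,6],[6,8]} hit by 6; {[11,12]} hit by 12; {[13,14],[10,16],[12,19]} hit by 14; {[15,21],[21,23]} hit by 21.
Points: 6, 12, 14, 21 (4 total).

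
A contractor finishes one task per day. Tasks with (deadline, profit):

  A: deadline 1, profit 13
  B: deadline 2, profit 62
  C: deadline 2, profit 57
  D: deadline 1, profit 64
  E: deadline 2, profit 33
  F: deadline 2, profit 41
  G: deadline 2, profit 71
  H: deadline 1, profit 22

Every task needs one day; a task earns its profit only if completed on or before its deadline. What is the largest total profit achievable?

135

Sort by profit descending; place each in the latest free slot ≤ its deadline.
Profit order: G=71 D=64 B=62 C=57 F=41 E=33 H=22 A=13
Assign: G→slot 2, D→slot 1, B skipped, C skipped, F skipped, E skipped, H skipped, A skipped.
Slots: [1:D] [2:G]
Profit = 64 + 71 = 135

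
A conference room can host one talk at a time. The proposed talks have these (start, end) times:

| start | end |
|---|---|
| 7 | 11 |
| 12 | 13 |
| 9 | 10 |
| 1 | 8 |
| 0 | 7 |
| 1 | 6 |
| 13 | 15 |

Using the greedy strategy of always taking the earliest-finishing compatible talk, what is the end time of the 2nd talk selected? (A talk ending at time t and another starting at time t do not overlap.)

10

Sorted by end: (1,6)  (0,7)  (1,8)  (9,10)  (7,11)  (12,13)  (13,15)
take (1,6); skip (1,8); take (9,10); take (12,13); take (13,15).
Selected: (1,6) (9,10) (12,13) (13,15)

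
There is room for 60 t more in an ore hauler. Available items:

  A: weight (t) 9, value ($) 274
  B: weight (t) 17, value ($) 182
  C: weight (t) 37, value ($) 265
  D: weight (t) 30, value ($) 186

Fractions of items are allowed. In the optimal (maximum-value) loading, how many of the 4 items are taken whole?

2

Sort by value per unit weight and fill in that order.
Ratios (sorted): A 30.44, B 10.71, C 7.16, D 6.20
take A (9 @ 274); take B (17 @ 182); take 34/37 of C → 243.51. Capacity used 60/60.
2 item(s) taken whole; one partial (take 34/37 of C).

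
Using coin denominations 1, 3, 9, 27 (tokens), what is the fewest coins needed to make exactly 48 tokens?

4

Greedy: take as many of the largest coin as possible, then repeat with the remainder.
48 = 1×27 + 2×9 + 1×3
Total coins = 1 + 2 + 1 = 4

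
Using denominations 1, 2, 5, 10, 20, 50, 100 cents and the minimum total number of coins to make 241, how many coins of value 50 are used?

241 − 2×100→41 − 2×20→1 − 1×1→0
Count of 50: 0

0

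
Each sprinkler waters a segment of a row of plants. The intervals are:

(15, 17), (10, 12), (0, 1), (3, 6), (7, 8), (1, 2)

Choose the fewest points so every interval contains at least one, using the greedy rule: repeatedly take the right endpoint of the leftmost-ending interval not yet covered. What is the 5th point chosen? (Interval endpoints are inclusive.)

17

Sort by right endpoint; whenever an interval is uncovered, place a point at its right end.
Sorted: [0,1] [1,2] [3,6] [7,8] [10,12] [15,17]
{[0,1],[1,2]} hit by 1; {[3,6]} hit by 6; {[7,8]} hit by 8; {[10,12]} hit by 12; {[15,17]} hit by 17.
Points: 1, 6, 8, 12, 17 (5 total).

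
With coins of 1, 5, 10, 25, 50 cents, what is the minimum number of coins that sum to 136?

136 = 2×50 + 1×25 + 1×10 + 1×1
Total coins = 2 + 1 + 1 + 1 = 5

5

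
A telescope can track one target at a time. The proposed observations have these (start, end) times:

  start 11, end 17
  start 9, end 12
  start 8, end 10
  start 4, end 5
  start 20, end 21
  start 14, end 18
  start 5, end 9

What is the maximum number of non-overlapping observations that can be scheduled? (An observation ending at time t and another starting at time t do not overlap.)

By end time: (4,5), (5,9), (8,10), (9,12), (11,17), (14,18), (20,21).
Pick (4,5); next start ≥ 5 → (5,9); next start ≥ 9 → (9,12); next start ≥ 12 → (14,18); next start ≥ 18 → (20,21).
Selected 5 observations.

5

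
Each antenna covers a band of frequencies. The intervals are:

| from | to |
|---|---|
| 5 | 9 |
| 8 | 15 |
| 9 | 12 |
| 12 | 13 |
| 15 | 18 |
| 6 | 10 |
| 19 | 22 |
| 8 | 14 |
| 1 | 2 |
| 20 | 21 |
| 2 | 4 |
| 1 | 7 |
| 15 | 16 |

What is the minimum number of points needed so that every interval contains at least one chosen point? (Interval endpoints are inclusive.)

Process intervals by earliest right end; each time one isn't hit yet, stab at its right endpoint.
Sorted: [1,2] [2,4] [1,7] [5,9] [6,10] [9,12] [12,13] [8,14] [8,15] [15,16] [15,18] [20,21] [19,22]
{[1,2],[2,4],[1,7]} hit by 2; {[5,9],[6,10],[9,12]} hit by 9; {[12,13],[8,14],[8,15]} hit by 13; {[15,16],[15,18]} hit by 16; {[20,21],[19,22]} hit by 21.
Points: 2, 9, 13, 16, 21 (5 total).

5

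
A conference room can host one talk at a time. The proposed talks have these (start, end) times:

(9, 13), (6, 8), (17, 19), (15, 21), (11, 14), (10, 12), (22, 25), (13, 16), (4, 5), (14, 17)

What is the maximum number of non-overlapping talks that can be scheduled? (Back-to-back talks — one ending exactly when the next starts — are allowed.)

Order by finish time; keep every interval that doesn't clash with the previous kept one.
Sorted by end: (4,5)  (6,8)  (10,12)  (9,13)  (11,14)  (13,16)  (14,17)  (17,19)  (15,21)  (22,25)
take (4,5); take (6,8); take (10,12); skip (9,13); take (13,16); take (17,19); take (22,25).
Selected 6 talks.

6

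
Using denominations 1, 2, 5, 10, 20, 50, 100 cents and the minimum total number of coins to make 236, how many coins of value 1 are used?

Greedy: take as many of the largest coin as possible, then repeat with the remainder.
236 = 2×100 + 1×20 + 1×10 + 1×5 + 1×1
Count of 1: 1

1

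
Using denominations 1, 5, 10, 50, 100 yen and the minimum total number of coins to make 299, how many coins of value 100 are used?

2

299 − 2×100→99 − 1×50→49 − 4×10→9 − 1×5→4 − 4×1→0
Count of 100: 2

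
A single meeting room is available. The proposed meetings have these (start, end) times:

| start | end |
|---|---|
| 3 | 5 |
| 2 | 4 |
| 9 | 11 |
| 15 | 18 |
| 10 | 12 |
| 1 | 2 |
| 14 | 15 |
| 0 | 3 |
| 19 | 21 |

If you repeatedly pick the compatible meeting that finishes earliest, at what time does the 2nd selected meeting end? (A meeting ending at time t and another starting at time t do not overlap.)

4

Sort by end time and greedily take each interval whose start is ≥ the last chosen end.
By end time: (1,2), (0,3), (2,4), (3,5), (9,11), (10,12), (14,15), (15,18), (19,21).
Pick (1,2); next start ≥ 2 → (2,4); next start ≥ 4 → (9,11); next start ≥ 11 → (14,15); next start ≥ 15 → (15,18); next start ≥ 18 → (19,21).
Selected: (1,2) (2,4) (9,11) (14,15) (15,18) (19,21)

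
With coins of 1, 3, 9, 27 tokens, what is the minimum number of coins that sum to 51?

5

Greedy: take as many of the largest coin as possible, then repeat with the remainder.
51 − 1×27→24 − 2×9→6 − 2×3→0
Total coins = 1 + 2 + 2 = 5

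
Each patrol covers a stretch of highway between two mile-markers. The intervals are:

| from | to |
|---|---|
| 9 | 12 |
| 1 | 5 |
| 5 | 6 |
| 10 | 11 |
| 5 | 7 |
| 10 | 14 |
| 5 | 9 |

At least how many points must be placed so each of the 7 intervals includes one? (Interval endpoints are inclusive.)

2

Process intervals by earliest right end; each time one isn't hit yet, stab at its right endpoint.
Sorted: [1,5] [5,6] [5,7] [5,9] [10,11] [9,12] [10,14]
{[1,5],[5,6],[5,7],[5,9]} hit by 5; {[10,11],[9,12],[10,14]} hit by 11.
Points: 5, 11 (2 total).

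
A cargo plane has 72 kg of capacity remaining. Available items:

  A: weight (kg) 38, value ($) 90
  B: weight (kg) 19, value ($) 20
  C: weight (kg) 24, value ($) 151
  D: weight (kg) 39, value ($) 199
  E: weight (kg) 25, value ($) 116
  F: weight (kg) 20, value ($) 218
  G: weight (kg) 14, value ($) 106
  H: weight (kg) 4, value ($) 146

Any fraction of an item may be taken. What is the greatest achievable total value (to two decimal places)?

Ratios (sorted): H 36.50, F 10.90, G 7.57, C 6.29, D 5.10, E 4.64, A 2.37, B 1.05
take H (4 @ 146); take F (20 @ 218); take G (14 @ 106); take C (24 @ 151); take 10/39 of D → 51.03. Capacity used 72/72.
Total value = 672.03

672.03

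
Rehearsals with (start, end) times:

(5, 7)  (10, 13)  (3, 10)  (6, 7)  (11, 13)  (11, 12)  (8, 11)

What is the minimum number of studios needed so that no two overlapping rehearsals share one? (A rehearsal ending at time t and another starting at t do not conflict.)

3

Count concurrent intervals with a sweep; the peak is the room count.
starts: [3, 5, 6, 8, 10, 11, 11]
ends:   [7, 7, 10, 11, 12, 13, 13]
s3→1 s5→2 s6→3  — peak 3.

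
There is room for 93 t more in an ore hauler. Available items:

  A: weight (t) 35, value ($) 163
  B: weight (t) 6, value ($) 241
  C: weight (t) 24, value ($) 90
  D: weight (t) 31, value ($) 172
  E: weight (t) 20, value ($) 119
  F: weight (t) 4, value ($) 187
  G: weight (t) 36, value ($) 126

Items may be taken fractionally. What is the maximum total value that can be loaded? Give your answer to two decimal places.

868.03

Greedy by value/weight ratio, highest first.
Order: F (187/4=46.75) > B (241/6=40.17) > E (119/20=5.95) > D (172/31=5.55) > A (163/35=4.66) > C (90/24=3.75) > G (126/36=3.50)
Fill: take F (4 @ 187) → take B (6 @ 241) → take E (20 @ 119) → take D (31 @ 172) → take 32/35 of A → 149.03; 93/93 used.
Total value = 868.03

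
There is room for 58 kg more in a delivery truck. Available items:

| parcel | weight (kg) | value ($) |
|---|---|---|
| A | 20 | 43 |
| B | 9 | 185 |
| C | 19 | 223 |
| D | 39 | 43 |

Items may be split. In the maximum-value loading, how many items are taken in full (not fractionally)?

3

Sort by value per unit weight and fill in that order.
Ratios (sorted): B 20.56, C 11.74, A 2.15, D 1.10
take B (9 @ 185); take C (19 @ 223); take A (20 @ 43); take 10/39 of D → 11.03. Capacity used 58/58.
3 item(s) taken whole; one partial (take 10/39 of D).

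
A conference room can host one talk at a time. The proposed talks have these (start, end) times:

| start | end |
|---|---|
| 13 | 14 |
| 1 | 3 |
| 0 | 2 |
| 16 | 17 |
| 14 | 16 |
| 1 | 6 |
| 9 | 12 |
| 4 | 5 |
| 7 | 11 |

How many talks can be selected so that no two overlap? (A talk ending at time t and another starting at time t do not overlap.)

6

Sort by end time and greedily take each interval whose start is ≥ the last chosen end.
By end time: (0,2), (1,3), (4,5), (1,6), (7,11), (9,12), (13,14), (14,16), (16,17).
Pick (0,2); next start ≥ 2 → (4,5); next start ≥ 5 → (7,11); next start ≥ 11 → (13,14); next start ≥ 14 → (14,16); next start ≥ 16 → (16,17).
Selected 6 talks.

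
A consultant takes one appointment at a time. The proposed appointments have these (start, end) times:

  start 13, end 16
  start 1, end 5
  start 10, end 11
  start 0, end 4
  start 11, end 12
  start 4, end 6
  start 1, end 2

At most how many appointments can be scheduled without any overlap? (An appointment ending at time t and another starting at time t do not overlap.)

Greedy by earliest finish: after sorting by end time, pick each interval compatible with the last pick.
Sorted by end: (1,2)  (0,4)  (1,5)  (4,6)  (10,11)  (11,12)  (13,16)
take (1,2); skip (1,5); take (4,6); take (10,11); take (11,12); take (13,16).
Selected 5 appointments.

5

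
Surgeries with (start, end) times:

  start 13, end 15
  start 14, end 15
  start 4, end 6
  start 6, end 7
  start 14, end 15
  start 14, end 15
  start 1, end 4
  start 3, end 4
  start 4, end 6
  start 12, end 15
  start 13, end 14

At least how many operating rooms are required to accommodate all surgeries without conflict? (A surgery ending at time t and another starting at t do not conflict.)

starts: [1, 3, 4, 4, 6, 12, 13, 13, 14, 14, 14]
ends:   [4, 4, 6, 6, 7, 14, 15, 15, 15, 15, 15]
s1→1 s3→2 e4→1 e4→0 s4→1 s4→2 e6→1 e6→0 s6→1 e7→0 s12→1 s13→2 s13→3 e14→2 s14→3 s14→4 s14→5  — peak 5.

5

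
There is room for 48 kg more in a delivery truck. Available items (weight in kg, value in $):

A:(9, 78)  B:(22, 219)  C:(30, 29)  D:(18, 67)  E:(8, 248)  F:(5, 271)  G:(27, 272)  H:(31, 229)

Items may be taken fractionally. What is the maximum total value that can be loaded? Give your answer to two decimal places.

870.64

Greedy by value/weight ratio, highest first.
Order: F (271/5=54.20) > E (248/8=31.00) > G (272/27=10.07) > B (219/22=9.95) > A (78/9=8.67) > H (229/31=7.39) > D (67/18=3.72) > C (29/30=0.97)
Fill: take F (5 @ 271) → take E (8 @ 248) → take G (27 @ 272) → take 8/22 of B → 79.64; 48/48 used.
Total value = 870.64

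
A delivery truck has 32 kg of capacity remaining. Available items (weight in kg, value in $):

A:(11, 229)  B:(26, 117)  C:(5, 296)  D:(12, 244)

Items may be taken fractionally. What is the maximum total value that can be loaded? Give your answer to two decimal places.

Ratios (sorted): C 59.20, A 20.82, D 20.33, B 4.50
take C (5 @ 296); take A (11 @ 229); take D (12 @ 244); take 4/26 of B → 18.00. Capacity used 32/32.
Total value = 787.00

787.00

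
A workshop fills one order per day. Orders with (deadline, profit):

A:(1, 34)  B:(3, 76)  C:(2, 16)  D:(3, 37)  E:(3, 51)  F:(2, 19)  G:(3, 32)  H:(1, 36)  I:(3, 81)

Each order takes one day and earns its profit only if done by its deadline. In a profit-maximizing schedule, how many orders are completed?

Take jobs in profit order; each goes to the latest open slot no later than its deadline.
Profit order: I=81 B=76 E=51 D=37 H=36 A=34 G=32 F=19 C=16
Assign: I→slot 3, B→slot 2, E→slot 1, D skipped, H skipped, A skipped, G skipped, F skipped, C skipped.
Slots: [1:E] [2:B] [3:I]
3 of 9 scheduled.

3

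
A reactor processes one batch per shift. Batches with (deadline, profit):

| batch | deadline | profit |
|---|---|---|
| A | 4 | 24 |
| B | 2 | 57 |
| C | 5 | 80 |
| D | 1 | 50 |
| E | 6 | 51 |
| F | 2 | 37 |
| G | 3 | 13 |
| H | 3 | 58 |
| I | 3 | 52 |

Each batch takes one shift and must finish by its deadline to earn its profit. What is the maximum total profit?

Take jobs in profit order; each goes to the latest open slot no later than its deadline.
By profit: C(d5,80), H(d3,58), B(d2,57), I(d3,52), E(d6,51), D(d1,50), F(d2,37), A(d4,24), G(d3,13)
C→slot 5; H→slot 3; B→slot 2; I→slot 1; E→slot 6; D skipped; F skipped; A→slot 4; G skipped.
Profit = 52 + 57 + 58 + 24 + 80 + 51 = 322

322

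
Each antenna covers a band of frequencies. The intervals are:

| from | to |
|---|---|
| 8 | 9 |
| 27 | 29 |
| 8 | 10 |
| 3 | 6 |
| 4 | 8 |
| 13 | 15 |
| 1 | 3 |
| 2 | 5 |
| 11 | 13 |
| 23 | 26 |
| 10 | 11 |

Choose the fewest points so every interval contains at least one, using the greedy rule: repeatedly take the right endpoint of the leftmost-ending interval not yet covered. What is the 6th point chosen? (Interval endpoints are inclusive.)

Process intervals by earliest right end; each time one isn't hit yet, stab at its right endpoint.
By right end: [1,3]  [2,5]  [3,6]  [4,8]  [8,9]  [8,10]  [10,11]  [11,13]  [13,15]  [23,26]  [27,29]
[1,3] uncovered → point at 3; [4,8] uncovered → point at 8; [10,11] uncovered → point at 11; [13,15] uncovered → point at 15; [23,26] uncovered → point at 26; [27,29] uncovered → point at 29.
Points: 3, 8, 11, 15, 26, 29 (6 total).

29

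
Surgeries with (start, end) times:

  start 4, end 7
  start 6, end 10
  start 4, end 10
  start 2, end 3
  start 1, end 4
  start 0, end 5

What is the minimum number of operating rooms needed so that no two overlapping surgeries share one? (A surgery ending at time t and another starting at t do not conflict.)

Count concurrent intervals with a sweep; the peak is the room count.
Events (time:±→running): 0:+→1 1:+→2 2:+→3 … peak 3.

3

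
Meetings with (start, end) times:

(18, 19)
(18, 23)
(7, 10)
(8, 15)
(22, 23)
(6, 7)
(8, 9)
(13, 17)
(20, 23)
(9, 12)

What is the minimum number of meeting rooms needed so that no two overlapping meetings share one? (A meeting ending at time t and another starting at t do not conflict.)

3

Count concurrent intervals with a sweep; the peak is the room count.
Events (time:±→running): 6:+→1 7:-→0 7:+→1 8:+→2 8:+→3 … peak 3.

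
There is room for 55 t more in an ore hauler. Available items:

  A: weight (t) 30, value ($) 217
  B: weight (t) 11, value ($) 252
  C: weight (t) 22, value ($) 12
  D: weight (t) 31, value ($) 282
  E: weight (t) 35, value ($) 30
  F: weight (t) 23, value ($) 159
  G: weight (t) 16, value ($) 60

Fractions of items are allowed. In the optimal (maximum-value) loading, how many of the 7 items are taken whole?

Greedy by value/weight ratio, highest first.
Order: B (252/11=22.91) > D (282/31=9.10) > A (217/30=7.23) > F (159/23=6.91) > G (60/16=3.75) > E (30/35=0.86) > C (12/22=0.55)
Fill: take B (11 @ 252) → take D (31 @ 282) → take 13/30 of A → 94.03; 55/55 used.
2 item(s) taken whole; one partial (take 13/30 of A).

2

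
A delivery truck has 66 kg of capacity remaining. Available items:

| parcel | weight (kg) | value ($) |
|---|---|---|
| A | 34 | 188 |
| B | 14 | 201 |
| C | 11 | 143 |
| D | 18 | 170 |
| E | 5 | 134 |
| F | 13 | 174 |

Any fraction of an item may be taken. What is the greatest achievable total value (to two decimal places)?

849.65

Order: E (134/5=26.80) > B (201/14=14.36) > F (174/13=13.38) > C (143/11=13.00) > D (170/18=9.44) > A (188/34=5.53)
Fill: take E (5 @ 134) → take B (14 @ 201) → take F (13 @ 174) → take C (11 @ 143) → take D (18 @ 170) → take 5/34 of A → 27.65; 66/66 used.
Total value = 849.65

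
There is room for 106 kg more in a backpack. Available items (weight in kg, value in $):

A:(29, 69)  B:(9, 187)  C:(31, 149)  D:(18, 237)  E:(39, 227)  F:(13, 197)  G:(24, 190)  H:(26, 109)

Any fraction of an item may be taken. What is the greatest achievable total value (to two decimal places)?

Order: B (187/9=20.78) > F (197/13=15.15) > D (237/18=13.17) > G (190/24=7.92) > E (227/39=5.82) > C (149/31=4.81) > H (109/26=4.19) > A (69/29=2.38)
Fill: take B (9 @ 187) → take F (13 @ 197) → take D (18 @ 237) → take G (24 @ 190) → take E (39 @ 227) → take 3/31 of C → 14.42; 106/106 used.
Total value = 1052.42

1052.42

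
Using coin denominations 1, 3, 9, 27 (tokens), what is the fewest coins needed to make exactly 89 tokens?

Greedy: take as many of the largest coin as possible, then repeat with the remainder.
89 − 3×27→8 − 2×3→2 − 2×1→0
Total coins = 3 + 2 + 2 = 7

7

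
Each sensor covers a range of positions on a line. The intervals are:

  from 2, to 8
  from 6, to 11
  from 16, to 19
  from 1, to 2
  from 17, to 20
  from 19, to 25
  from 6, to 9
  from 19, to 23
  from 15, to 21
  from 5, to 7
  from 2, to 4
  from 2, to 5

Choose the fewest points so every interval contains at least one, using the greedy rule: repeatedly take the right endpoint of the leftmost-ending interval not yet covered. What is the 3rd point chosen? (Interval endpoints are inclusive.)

19

By right end: [1,2]  [2,4]  [2,5]  [5,7]  [2,8]  [6,9]  [6,11]  [16,19]  [17,20]  [15,21]  [19,23]  [19,25]
[1,2] uncovered → point at 2; [5,7] uncovered → point at 7; [16,19] uncovered → point at 19.
Points: 2, 7, 19 (3 total).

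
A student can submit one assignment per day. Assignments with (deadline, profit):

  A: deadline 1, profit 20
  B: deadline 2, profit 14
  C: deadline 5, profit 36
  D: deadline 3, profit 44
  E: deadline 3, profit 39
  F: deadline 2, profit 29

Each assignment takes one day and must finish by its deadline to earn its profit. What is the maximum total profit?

Take jobs in profit order; each goes to the latest open slot no later than its deadline.
By profit: D(d3,44), E(d3,39), C(d5,36), F(d2,29), A(d1,20), B(d2,14)
D→slot 3; E→slot 2; C→slot 5; F→slot 1; A skipped; B skipped.
Profit = 29 + 39 + 44 + 36 = 148

148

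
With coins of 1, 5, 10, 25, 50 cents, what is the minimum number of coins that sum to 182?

7

Greedy: take as many of the largest coin as possible, then repeat with the remainder.
182 − 3×50→32 − 1×25→7 − 1×5→2 − 2×1→0
Total coins = 3 + 1 + 1 + 2 = 7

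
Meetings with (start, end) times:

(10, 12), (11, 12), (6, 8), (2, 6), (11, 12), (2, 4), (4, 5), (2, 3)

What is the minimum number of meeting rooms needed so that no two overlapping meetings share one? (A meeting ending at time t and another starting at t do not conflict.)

Events (time:±→running): 2:+→1 2:+→2 2:+→3 … peak 3.

3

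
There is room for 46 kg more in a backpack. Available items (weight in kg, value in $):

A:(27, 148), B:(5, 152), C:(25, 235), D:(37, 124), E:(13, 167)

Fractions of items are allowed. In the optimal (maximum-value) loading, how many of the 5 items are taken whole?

Sort by value per unit weight and fill in that order.
Order: B (152/5=30.40) > E (167/13=12.85) > C (235/25=9.40) > A (148/27=5.48) > D (124/37=3.35)
Fill: take B (5 @ 152) → take E (13 @ 167) → take C (25 @ 235) → take 3/27 of A → 16.44; 46/46 used.
3 item(s) taken whole; one partial (take 3/27 of A).

3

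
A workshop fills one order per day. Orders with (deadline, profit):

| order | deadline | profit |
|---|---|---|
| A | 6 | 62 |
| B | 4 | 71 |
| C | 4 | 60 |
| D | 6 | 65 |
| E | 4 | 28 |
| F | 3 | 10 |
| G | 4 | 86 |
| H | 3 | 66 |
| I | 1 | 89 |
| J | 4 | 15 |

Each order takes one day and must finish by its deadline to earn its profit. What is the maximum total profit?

Sort by profit descending; place each in the latest free slot ≤ its deadline.
By profit: I(d1,89), G(d4,86), B(d4,71), H(d3,66), D(d6,65), A(d6,62), C(d4,60), E(d4,28), J(d4,15), F(d3,10)
I→slot 1; G→slot 4; B→slot 3; H→slot 2; D→slot 6; A→slot 5; C skipped; E skipped; J skipped; F skipped.
Profit = 89 + 66 + 71 + 86 + 62 + 65 = 439

439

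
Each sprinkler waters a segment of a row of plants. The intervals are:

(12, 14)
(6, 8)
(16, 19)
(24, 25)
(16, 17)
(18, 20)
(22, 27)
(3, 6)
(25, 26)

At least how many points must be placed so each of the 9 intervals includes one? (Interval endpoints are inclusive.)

5

Process intervals by earliest right end; each time one isn't hit yet, stab at its right endpoint.
By right end: [3,6]  [6,8]  [12,14]  [16,17]  [16,19]  [18,20]  [24,25]  [25,26]  [22,27]
[3,6] uncovered → point at 6; [12,14] uncovered → point at 14; [16,17] uncovered → point at 17; [18,20] uncovered → point at 20; [24,25] uncovered → point at 25.
Points: 6, 14, 17, 20, 25 (5 total).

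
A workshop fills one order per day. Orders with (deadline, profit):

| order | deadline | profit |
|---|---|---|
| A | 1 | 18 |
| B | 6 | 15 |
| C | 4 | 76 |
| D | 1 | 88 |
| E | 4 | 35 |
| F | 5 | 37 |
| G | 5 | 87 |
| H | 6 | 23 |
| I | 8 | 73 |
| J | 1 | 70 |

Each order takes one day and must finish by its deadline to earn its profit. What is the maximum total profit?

419

Sort by profit descending; place each in the latest free slot ≤ its deadline.
Profit order: D=88 G=87 C=76 I=73 J=70 F=37 E=35 H=23 A=18 B=15
Assign: D→slot 1, G→slot 5, C→slot 4, I→slot 8, J skipped, F→slot 3, E→slot 2, H→slot 6, A skipped, B skipped.
Slots: [1:D] [2:E] [3:F] [4:C] [5:G] [6:H] [8:I]
Profit = 88 + 35 + 37 + 76 + 87 + 23 + 73 = 419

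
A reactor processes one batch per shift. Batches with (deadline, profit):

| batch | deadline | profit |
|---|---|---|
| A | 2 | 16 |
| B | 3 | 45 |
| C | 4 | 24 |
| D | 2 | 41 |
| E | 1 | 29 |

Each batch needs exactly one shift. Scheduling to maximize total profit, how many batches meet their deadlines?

Sort by profit descending; place each in the latest free slot ≤ its deadline.
By profit: B(d3,45), D(d2,41), E(d1,29), C(d4,24), A(d2,16)
B→slot 3; D→slot 2; E→slot 1; C→slot 4; A skipped.
4 of 5 scheduled.

4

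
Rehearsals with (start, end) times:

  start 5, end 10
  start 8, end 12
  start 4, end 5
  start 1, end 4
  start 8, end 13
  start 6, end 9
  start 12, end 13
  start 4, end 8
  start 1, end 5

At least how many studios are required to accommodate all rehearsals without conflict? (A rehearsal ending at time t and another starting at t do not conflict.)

4

The answer is the maximum number of intervals overlapping at any instant.
starts: [1, 1, 4, 4, 5, 6, 8, 8, 12]
ends:   [4, 5, 5, 8, 9, 10, 12, 13, 13]
s1→1 s1→2 e4→1 s4→2 s4→3 e5→2 e5→1 s5→2 s6→3 e8→2 s8→3 s8→4  — peak 4.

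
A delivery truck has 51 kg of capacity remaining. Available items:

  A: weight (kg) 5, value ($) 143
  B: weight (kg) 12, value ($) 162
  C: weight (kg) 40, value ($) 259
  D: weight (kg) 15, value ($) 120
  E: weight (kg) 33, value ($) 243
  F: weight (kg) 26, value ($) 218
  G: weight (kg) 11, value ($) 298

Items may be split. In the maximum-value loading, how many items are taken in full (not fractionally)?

3

Ratios (sorted): A 28.60, G 27.09, B 13.50, F 8.38, D 8.00, E 7.36, C 6.47
take A (5 @ 143); take G (11 @ 298); take B (12 @ 162); take 23/26 of F → 192.85. Capacity used 51/51.
3 item(s) taken whole; one partial (take 23/26 of F).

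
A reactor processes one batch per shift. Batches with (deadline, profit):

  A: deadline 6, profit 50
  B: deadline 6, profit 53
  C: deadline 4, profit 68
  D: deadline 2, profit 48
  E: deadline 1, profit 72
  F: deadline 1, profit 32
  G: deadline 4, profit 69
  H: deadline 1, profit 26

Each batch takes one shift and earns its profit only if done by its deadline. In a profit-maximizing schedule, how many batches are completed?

6

Sort by profit descending; place each in the latest free slot ≤ its deadline.
By profit: E(d1,72), G(d4,69), C(d4,68), B(d6,53), A(d6,50), D(d2,48), F(d1,32), H(d1,26)
E→slot 1; G→slot 4; C→slot 3; B→slot 6; A→slot 5; D→slot 2; F skipped; H skipped.
6 of 8 scheduled.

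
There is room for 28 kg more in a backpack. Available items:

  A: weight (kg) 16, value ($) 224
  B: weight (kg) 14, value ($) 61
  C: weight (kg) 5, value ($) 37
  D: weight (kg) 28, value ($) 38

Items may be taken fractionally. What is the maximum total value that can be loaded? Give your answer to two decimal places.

291.50

Greedy by value/weight ratio, highest first.
Order: A (224/16=14.00) > C (37/5=7.40) > B (61/14=4.36) > D (38/28=1.36)
Fill: take A (16 @ 224) → take C (5 @ 37) → take 7/14 of B → 30.50; 28/28 used.
Total value = 291.50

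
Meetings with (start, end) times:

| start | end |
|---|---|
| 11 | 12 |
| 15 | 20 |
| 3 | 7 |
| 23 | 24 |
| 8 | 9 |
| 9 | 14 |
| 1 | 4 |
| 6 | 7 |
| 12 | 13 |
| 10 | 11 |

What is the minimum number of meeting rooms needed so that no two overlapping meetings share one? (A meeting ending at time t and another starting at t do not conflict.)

The answer is the maximum number of intervals overlapping at any instant.
Events (time:±→running): 1:+→1 3:+→2 … peak 2.

2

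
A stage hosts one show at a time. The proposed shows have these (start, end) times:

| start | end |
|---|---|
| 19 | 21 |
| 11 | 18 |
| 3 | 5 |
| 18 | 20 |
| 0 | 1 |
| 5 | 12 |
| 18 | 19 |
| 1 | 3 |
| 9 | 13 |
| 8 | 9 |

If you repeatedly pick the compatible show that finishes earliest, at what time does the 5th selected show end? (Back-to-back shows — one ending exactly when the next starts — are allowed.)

13

By end time: (0,1), (1,3), (3,5), (8,9), (5,12), (9,13), (11,18), (18,19), (18,20), (19,21).
Pick (0,1); next start ≥ 1 → (1,3); next start ≥ 3 → (3,5); next start ≥ 5 → (8,9); next start ≥ 9 → (9,13); next start ≥ 13 → (18,19); next start ≥ 19 → (19,21).
Selected: (0,1) (1,3) (3,5) (8,9) (9,13) (18,19) (19,21)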